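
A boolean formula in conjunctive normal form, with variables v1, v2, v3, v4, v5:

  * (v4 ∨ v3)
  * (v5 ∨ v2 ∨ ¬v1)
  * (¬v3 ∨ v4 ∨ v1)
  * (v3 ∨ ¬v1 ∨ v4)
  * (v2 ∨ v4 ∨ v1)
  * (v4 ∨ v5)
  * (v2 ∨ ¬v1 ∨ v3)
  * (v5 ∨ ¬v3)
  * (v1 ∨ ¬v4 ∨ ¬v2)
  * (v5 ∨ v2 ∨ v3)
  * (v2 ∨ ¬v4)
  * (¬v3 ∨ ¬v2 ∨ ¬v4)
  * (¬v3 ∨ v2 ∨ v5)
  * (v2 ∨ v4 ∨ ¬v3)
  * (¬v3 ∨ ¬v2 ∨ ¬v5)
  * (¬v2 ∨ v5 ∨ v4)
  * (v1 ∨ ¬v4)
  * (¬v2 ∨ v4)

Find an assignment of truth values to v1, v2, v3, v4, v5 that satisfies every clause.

v1=T, v2=T, v3=F, v4=T, v5=F

Branch on v1: take v1 = True.
For the remaining variables, v2 = True, v3 = False, v4 = True, v5 = False works.
Every clause has at least one true literal under this assignment.
Check each clause:
  1. (v4 ∨ v3) — v4 is true.
  2. (v5 ∨ v2 ∨ ¬v1) — v2 is true.
  3. (¬v3 ∨ v1 ∨ v4) — v1 is true.
  4. (¬v1 ∨ v4 ∨ v3) — v4 is true.
  5. (v1 ∨ v2 ∨ v4) — v1 is true.
  6. (v4 ∨ v5) — v4 is true.
  7. (v3 ∨ v2 ∨ ¬v1) — v2 is true.
  8. (v5 ∨ ¬v3) — ¬v3 is true.
  9. (v1 ∨ ¬v2 ∨ ¬v4) — v1 is true.
  10. (v2 ∨ v5 ∨ v3) — v2 is true.
  11. (v2 ∨ ¬v4) — v2 is true.
  12. (¬v2 ∨ ¬v3 ∨ ¬v4) — ¬v3 is true.
  13. (¬v3 ∨ v5 ∨ v2) — ¬v3 is true.
  14. (¬v3 ∨ v4 ∨ v2) — v2 is true.
  15. (¬v5 ∨ ¬v2 ∨ ¬v3) — ¬v5 is true.
  16. (v4 ∨ ¬v2 ∨ v5) — v4 is true.
  17. (v1 ∨ ¬v4) — v1 is true.
  18. (¬v2 ∨ v4) — v4 is true.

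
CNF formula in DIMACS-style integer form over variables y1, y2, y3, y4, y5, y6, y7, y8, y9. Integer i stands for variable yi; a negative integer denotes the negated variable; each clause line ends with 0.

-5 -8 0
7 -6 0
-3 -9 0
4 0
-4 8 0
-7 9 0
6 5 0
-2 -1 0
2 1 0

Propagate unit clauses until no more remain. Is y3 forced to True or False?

False

(y4) stands alone — y4 = True.
From (y8 ∨ ¬y4) and y4 = True: y8 = True.
From (¬y5 ∨ ¬y8) and y8 = True: y5 = False.
(y6 ∨ y5): since y5 = False, the clause reduces to (y6). y6 = True.
From (y7 ∨ ¬y6) and y6 = True: y7 = True.
(y9 ∨ ¬y7) with y7 = True leaves only y9, so y9 = True.
(¬y9 ∨ ¬y3) with y9 = True leaves only ¬y3, so y3 = False.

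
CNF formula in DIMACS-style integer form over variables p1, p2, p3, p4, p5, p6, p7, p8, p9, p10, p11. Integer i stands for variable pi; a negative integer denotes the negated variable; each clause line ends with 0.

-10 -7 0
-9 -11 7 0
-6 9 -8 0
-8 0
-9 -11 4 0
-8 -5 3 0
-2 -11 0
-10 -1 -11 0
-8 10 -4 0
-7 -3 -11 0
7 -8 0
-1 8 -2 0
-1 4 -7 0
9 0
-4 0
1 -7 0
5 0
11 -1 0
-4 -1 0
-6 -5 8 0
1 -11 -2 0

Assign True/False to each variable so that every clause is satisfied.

Unit propagation: (¬p8) forces p8 = False.
Unit propagation: (p9) forces p9 = True.
(¬p4) is a unit clause, so p4 = False.
(¬p11) is a unit clause, so p11 = False.
(p5) is a unit clause, so p5 = True.
Unit propagation: (¬p1) forces p1 = False.
The clause (¬p7) is unit: p7 must be False.
(¬p6) is a unit clause, so p6 = False.
p2, p3, p10 are now unconstrained; take p2 = True, p3 = False, p10 = True.
Every clause has at least one true literal under this assignment.
Check each clause:
  1. {¬p10, ¬p7} — ¬p7 is true.
  2. {¬p9, ¬p11, p7} — ¬p11 is true.
  3. {¬p8, ¬p6, p9} — ¬p8 is true.
  4. {¬p8} — ¬p8 is true.
  5. {¬p9, ¬p11, p4} — ¬p11 is true.
  6. {p3, ¬p8, ¬p5} — ¬p8 is true.
  7. {¬p11, ¬p2} — ¬p11 is true.
  8. {¬p11, ¬p1, ¬p10} — ¬p11 is true.
  9. {p10, ¬p8, ¬p4} — ¬p8 is true.
  10. {¬p7, ¬p3, ¬p11} — ¬p7 is true.
  11. {p7, ¬p8} — ¬p8 is true.
  12. {¬p1, ¬p2, p8} — ¬p1 is true.
  13. {p4, ¬p7, ¬p1} — ¬p7 is true.
  14. {p9} — p9 is true.
  15. {¬p4} — ¬p4 is true.
  16. {p1, ¬p7} — ¬p7 is true.
  17. {p5} — p5 is true.
  18. {¬p1, p11} — ¬p1 is true.
  19. {¬p4, ¬p1} — ¬p4 is true.
  20. {p8, ¬p5, ¬p6} — ¬p6 is true.
  21. {p1, ¬p2, ¬p11} — ¬p11 is true.

p1 = False  p2 = True  p3 = False  p4 = False  p5 = True  p6 = False  p7 = False  p8 = False  p9 = True  p10 = True  p11 = False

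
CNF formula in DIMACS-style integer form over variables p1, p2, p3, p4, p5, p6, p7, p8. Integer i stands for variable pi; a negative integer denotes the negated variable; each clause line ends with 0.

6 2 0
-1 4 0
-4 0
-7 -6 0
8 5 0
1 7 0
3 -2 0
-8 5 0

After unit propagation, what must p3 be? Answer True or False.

True

Unit clause (¬p4) sets p4 = False.
In (¬p1 ∨ p4), p4 is now false; ¬p1 must hold, so p1 = False.
(p1 ∨ p7) with p1 = False leaves only p7, so p7 = True.
From (¬p7 ∨ ¬p6) and p7 = True: p6 = False.
(p2 ∨ p6): since p6 = False, the clause reduces to (p2). p2 = True.
In (¬p2 ∨ p3), ¬p2 is now false; p3 must hold, so p3 = True.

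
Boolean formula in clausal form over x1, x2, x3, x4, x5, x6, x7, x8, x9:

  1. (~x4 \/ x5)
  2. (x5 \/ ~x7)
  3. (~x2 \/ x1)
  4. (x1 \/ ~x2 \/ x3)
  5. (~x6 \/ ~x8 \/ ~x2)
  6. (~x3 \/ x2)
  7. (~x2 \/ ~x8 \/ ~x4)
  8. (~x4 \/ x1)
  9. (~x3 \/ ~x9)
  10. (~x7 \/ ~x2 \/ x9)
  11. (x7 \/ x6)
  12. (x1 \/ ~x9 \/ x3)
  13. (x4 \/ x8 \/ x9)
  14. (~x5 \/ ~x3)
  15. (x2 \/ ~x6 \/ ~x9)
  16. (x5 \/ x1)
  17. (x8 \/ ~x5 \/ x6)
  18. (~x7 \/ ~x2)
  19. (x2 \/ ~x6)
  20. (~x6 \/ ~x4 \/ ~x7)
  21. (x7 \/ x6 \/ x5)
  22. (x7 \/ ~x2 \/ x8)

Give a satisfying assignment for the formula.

x1=True, x2=False, x3=False, x4=False, x5=True, x6=False, x7=True, x8=True, x9=False

Check each clause:
  1. (~x4 \/ x5) — ~x4 is true.
  2. (x5 \/ ~x7) — x5 is true.
  3. (x1 \/ ~x2) — x1 is true.
  4. (~x2 \/ x3 \/ x1) — x1 is true.
  5. (~x8 \/ ~x2 \/ ~x6) — ~x6 is true.
  6. (x2 \/ ~x3) — ~x3 is true.
  7. (~x8 \/ ~x2 \/ ~x4) — ~x4 is true.
  8. (~x4 \/ x1) — x1 is true.
  9. (~x9 \/ ~x3) — ~x3 is true.
  10. (x9 \/ ~x7 \/ ~x2) — ~x2 is true.
  11. (x6 \/ x7) — x7 is true.
  12. (~x9 \/ x3 \/ x1) — x1 is true.
  13. (x8 \/ x4 \/ x9) — x8 is true.
  14. (~x5 \/ ~x3) — ~x3 is true.
  15. (~x9 \/ x2 \/ ~x6) — ~x6 is true.
  16. (x1 \/ x5) — x1 is true.
  17. (~x5 \/ x6 \/ x8) — x8 is true.
  18. (~x7 \/ ~x2) — ~x2 is true.
  19. (x2 \/ ~x6) — ~x6 is true.
  20. (~x4 \/ ~x6 \/ ~x7) — ~x6 is true.
  21. (x7 \/ x5 \/ x6) — x5 is true.
  22. (~x2 \/ x8 \/ x7) — x8 is true.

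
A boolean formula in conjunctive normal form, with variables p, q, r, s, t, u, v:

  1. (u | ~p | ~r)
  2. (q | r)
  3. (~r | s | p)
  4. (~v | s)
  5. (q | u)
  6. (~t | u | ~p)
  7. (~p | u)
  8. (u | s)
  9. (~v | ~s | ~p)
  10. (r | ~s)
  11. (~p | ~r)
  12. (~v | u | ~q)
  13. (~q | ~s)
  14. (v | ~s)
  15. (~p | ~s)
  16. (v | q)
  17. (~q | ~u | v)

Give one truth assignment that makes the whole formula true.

p = F, q = F, r = T, s = T, t = F, u = T, v = T

t occurs only negated in the remaining clauses — set t = False.
Branch on p: take p = False.
The remaining clauses are satisfied by q = False, r = True, s = True, u = True, v = True.
Every clause has at least one true literal under this assignment.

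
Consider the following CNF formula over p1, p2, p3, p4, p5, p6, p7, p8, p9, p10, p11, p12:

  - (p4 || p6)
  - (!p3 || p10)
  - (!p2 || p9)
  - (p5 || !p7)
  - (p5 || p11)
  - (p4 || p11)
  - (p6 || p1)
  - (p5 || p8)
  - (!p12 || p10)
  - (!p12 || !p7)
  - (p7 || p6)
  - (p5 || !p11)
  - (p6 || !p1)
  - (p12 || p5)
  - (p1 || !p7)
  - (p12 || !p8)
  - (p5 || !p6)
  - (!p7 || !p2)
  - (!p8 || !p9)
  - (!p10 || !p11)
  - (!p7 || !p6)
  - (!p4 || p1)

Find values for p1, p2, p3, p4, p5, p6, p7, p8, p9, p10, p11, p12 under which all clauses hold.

p1=True, p2=False, p3=False, p4=False, p5=True, p6=True, p7=False, p8=False, p9=False, p10=False, p11=True, p12=False

Pure literal: p2 appears only negated; assign p2 = False.
p3 occurs only negated in the remaining clauses — set p3 = False.
Try p1 = True.
  then p6 is forced to True.
  then p5 is forced to True.
  then p7 is forced to False.
Set p4 = False and propagate.
  then p11 is forced to True.
  then p10 is forced to False.
  then p12 is forced to False.
  then p8 is forced to False.
p9 is now unconstrained; take p9 = False.
Check each clause:
  1. (p4 || p6) — p6 is true.
  2. (!p3 || p10) — !p3 is true.
  3. (p9 || !p2) — !p2 is true.
  4. (!p7 || p5) — !p7 is true.
  5. (p11 || p5) — p11 is true.
  6. (p11 || p4) — p11 is true.
  7. (p6 || p1) — p1 is true.
  8. (p5 || p8) — p5 is true.
  9. (!p12 || p10) — !p12 is true.
  10. (!p12 || !p7) — !p7 is true.
  11. (p7 || p6) — p6 is true.
  12. (!p11 || p5) — p5 is true.
  13. (p6 || !p1) — p6 is true.
  14. (p5 || p12) — p5 is true.
  15. (!p7 || p1) — !p7 is true.
  16. (p12 || !p8) — !p8 is true.
  17. (p5 || !p6) — p5 is true.
  18. (!p7 || !p2) — !p7 is true.
  19. (!p8 || !p9) — !p8 is true.
  20. (!p10 || !p11) — !p10 is true.
  21. (!p6 || !p7) — !p7 is true.
  22. (!p4 || p1) — p1 is true.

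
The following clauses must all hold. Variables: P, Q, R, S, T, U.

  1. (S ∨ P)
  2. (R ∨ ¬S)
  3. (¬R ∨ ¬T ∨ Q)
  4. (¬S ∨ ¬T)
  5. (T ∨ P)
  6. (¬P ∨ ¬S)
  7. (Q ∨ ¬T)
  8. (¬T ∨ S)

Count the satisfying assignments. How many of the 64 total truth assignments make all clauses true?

8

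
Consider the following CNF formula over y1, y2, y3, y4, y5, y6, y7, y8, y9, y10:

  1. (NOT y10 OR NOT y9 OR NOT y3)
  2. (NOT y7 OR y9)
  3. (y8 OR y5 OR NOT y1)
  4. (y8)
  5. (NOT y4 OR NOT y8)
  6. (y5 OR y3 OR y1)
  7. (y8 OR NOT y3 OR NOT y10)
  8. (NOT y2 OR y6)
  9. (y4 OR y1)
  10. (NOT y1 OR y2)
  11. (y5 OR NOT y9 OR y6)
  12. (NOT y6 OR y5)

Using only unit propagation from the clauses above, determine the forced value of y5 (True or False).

True

Unit clause (y8) sets y8 = True.
In (NOT y8 OR NOT y4), NOT y8 is now false; NOT y4 must hold, so y4 = False.
In (y4 OR y1), y4 is now false; y1 must hold, so y1 = True.
(y2 OR NOT y1) with y1 = True leaves only y2, so y2 = True.
(NOT y2 OR y6) with y2 = True leaves only y6, so y6 = True.
(NOT y6 OR y5) with y6 = True leaves only y5, so y5 = True.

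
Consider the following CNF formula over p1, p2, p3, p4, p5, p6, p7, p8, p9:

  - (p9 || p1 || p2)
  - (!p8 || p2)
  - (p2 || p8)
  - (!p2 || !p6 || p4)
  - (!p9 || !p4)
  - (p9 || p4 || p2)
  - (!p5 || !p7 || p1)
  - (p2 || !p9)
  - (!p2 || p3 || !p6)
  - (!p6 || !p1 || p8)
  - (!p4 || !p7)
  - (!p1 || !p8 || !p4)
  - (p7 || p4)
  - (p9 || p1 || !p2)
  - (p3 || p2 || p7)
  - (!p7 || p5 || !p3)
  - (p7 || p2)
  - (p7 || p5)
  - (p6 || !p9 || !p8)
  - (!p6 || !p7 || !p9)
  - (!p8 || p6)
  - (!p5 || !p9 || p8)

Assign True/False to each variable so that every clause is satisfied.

p1=True, p2=True, p3=False, p4=False, p5=True, p6=False, p7=True, p8=False, p9=False

Set p1 = True and propagate.
Try p2 = True.
The remaining clauses are satisfied by p3 = False, p4 = False, p5 = True, p6 = False, p7 = True, p8 = False, p9 = False.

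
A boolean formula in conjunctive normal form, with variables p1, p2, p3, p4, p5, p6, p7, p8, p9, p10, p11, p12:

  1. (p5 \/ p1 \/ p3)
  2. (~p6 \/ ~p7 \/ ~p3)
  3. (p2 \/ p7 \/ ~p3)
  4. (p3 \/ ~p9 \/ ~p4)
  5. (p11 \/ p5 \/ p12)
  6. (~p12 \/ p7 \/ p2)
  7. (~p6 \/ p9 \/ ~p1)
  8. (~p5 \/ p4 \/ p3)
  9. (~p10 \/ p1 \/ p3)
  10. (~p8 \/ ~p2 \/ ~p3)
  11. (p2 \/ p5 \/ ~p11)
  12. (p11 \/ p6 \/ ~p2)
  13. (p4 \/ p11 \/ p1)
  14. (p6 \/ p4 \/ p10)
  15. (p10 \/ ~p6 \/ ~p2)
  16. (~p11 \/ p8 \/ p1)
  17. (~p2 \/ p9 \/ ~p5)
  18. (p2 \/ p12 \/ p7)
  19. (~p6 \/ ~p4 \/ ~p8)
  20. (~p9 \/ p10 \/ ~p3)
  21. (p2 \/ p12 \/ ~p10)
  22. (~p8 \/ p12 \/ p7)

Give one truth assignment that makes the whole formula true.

p1=True  p2=True  p3=True  p4=False  p5=False  p6=False  p7=False  p8=False  p9=True  p10=True  p11=True  p12=False

Set p1 = True and propagate.
Set p2 = True and propagate.
The remaining clauses are satisfied by p3 = True, p4 = False, p5 = False, p6 = False, p7 = False, p8 = False, p9 = True, p10 = True, p11 = True, p12 = False.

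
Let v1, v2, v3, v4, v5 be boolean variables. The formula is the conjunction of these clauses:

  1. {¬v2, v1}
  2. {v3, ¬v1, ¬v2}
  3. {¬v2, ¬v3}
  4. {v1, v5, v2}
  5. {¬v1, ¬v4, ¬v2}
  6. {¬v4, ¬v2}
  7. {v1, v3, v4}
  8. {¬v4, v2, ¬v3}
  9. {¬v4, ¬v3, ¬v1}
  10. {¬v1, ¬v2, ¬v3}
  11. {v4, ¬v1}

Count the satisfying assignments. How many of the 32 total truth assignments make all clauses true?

4

Satisfying assignments:
  v1=F v2=F v3=F v4=T v5=T
  v1=F v2=F v3=T v4=F v5=T
  v1=T v2=F v3=F v4=T v5=F
  v1=T v2=F v3=F v4=T v5=T
Count: 4.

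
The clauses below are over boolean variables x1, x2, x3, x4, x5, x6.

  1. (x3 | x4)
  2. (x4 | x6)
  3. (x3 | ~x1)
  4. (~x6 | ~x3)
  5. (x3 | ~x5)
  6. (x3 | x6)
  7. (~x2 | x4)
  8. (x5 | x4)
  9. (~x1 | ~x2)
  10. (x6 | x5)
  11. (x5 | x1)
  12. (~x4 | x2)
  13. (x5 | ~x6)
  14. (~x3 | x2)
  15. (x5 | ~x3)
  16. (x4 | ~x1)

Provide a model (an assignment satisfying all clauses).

x1 = F  x2 = T  x3 = T  x4 = T  x5 = T  x6 = F

Try x1 = False.
  then x5 is forced to True.
  then x3 is forced to True.
  then x6 is forced to False.
  then x4 is forced to True.
  then x2 is forced to True.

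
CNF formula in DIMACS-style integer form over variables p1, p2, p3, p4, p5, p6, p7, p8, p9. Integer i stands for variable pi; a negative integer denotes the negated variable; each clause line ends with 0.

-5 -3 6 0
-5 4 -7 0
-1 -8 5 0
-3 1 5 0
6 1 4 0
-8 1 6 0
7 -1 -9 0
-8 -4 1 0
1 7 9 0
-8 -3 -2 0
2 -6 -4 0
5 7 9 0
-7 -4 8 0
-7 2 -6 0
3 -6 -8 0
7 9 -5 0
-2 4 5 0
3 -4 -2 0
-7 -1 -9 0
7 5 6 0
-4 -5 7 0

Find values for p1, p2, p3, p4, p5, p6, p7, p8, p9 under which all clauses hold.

p1=1, p2=0, p3=0, p4=1, p5=1, p6=0, p7=1, p8=1, p9=0

Check each clause:
  1. (p6 \/ ~p3 \/ ~p5) — ~p3 is true.
  2. (~p5 \/ ~p7 \/ p4) — p4 is true.
  3. (~p1 \/ ~p8 \/ p5) — p5 is true.
  4. (p5 \/ p1 \/ ~p3) — ~p3 is true.
  5. (p1 \/ p4 \/ p6) — p1 is true.
  6. (~p8 \/ p1 \/ p6) — p1 is true.
  7. (~p9 \/ ~p1 \/ p7) — ~p9 is true.
  8. (p1 \/ ~p8 \/ ~p4) — p1 is true.
  9. (p7 \/ p9 \/ p1) — p1 is true.
  10. (~p3 \/ ~p8 \/ ~p2) — ~p3 is true.
  11. (~p4 \/ p2 \/ ~p6) — ~p6 is true.
  12. (p5 \/ p9 \/ p7) — p5 is true.
  13. (~p7 \/ ~p4 \/ p8) — p8 is true.
  14. (~p7 \/ ~p6 \/ p2) — ~p6 is true.
  15. (~p8 \/ ~p6 \/ p3) — ~p6 is true.
  16. (p9 \/ ~p5 \/ p7) — p7 is true.
  17. (p4 \/ p5 \/ ~p2) — p4 is true.
  18. (~p4 \/ p3 \/ ~p2) — ~p2 is true.
  19. (~p9 \/ ~p7 \/ ~p1) — ~p9 is true.
  20. (p5 \/ p6 \/ p7) — p5 is true.
  21. (~p5 \/ p7 \/ ~p4) — p7 is true.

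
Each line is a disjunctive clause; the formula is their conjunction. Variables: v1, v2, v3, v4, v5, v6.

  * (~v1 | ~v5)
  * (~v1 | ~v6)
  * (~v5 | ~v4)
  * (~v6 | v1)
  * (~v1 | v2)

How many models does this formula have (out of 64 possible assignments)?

16

Case analysis on v1 and v5:
  v1=1, v5=1: a clause becomes empty — 0.
  v1=1, v5=0: remaining (v2,v3,v4,v6) ∈ {(1,0,0,0); (1,0,1,0); (1,1,0,0); (1,1,1,0)} — 4.
  v1=0, v5=1: remaining (v2,v3,v4,v6) ∈ {(0,0,0,0); (0,1,0,0); (1,0,0,0); (1,1,0,0)} — 4.
  v1=0, v5=0: forces v6=0; v2, v3, v4 free → 2^3 = 8.
Total: 0 + 4 + 4 + 8 = 16.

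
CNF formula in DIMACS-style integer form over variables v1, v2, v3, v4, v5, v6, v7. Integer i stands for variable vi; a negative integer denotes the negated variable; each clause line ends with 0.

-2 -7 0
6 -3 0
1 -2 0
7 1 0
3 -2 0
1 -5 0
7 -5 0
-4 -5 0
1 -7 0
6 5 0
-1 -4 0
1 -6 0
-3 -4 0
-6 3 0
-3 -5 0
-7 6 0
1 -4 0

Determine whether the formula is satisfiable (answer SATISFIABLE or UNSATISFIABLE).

SATISFIABLE

Pure literal: v2 appears only negated; assign v2 = False.
v4 occurs only negated in the remaining clauses — set v4 = False.
Set v1 = True and propagate.
Try v3 = True.
  then v6 is forced to True.
  then v5 is forced to False.
v7 is now unconstrained; take v7 = False.
So v1=T, v2=F, v3=T, v4=F, v5=F, v6=T, v7=F is a satisfying assignment.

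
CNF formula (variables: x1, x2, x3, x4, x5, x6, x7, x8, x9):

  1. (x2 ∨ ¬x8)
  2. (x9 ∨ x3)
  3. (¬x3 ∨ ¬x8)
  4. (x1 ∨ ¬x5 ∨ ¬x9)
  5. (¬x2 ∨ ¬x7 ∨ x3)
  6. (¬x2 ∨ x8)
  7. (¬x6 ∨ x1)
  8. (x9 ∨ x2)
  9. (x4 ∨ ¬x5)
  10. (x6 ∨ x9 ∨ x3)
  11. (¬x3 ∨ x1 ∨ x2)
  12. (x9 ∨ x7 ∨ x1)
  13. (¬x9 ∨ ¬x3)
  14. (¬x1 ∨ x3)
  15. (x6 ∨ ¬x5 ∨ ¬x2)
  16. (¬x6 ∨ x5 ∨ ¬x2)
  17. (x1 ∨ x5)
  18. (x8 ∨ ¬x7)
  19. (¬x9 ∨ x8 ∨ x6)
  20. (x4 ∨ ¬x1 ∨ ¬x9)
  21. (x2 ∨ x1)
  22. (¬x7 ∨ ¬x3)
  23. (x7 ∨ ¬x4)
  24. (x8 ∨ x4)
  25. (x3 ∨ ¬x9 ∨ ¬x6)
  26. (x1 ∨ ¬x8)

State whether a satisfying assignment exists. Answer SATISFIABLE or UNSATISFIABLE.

UNSATISFIABLE

x1 = True:
  propagation gives x3=True, x8=False, x2=False, x9=True; an empty clause results — contradiction.
x1 = False:
  propagation gives x6=False, x5=True, x9=False, x3=True; an empty clause results — contradiction.
Every branch closes, so no satisfying assignment exists.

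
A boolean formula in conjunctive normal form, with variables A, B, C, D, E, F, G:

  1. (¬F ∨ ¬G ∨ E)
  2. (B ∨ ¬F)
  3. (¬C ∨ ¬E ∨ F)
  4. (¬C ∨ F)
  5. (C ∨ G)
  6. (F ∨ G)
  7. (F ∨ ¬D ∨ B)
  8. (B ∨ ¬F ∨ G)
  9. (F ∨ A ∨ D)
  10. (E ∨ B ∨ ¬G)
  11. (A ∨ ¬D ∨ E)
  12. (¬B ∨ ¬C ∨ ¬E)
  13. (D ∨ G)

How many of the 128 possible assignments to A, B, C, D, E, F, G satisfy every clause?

11

Case analysis on F and G:
  F=T, G=T: remaining (A,B,C,D,E) ∈ {(F,T,F,F,T); (F,T,F,T,T); (T,T,F,F,T); (T,T,F,T,T)} — 4.
  F=T, G=F: remaining (A,B,C,D,E) ∈ {(T,T,T,T,F)} — 1.
  F=F, G=T: 6 of the 32 assignments to (A,B,C,D,E) work.
  F=F, G=F: a clause becomes empty — 0.
Total: 4 + 1 + 6 + 0 = 11.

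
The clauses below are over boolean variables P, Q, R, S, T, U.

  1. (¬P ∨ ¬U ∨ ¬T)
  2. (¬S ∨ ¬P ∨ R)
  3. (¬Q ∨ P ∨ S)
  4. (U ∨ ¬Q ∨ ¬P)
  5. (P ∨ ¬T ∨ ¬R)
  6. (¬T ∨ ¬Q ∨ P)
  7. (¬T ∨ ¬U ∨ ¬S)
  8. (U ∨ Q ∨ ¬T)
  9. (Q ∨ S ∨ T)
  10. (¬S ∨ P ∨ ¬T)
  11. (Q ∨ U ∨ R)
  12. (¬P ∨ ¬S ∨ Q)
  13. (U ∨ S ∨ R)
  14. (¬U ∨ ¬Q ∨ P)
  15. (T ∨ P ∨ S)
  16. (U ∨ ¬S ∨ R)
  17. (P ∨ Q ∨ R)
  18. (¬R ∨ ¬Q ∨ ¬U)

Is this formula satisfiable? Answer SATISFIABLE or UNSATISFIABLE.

SATISFIABLE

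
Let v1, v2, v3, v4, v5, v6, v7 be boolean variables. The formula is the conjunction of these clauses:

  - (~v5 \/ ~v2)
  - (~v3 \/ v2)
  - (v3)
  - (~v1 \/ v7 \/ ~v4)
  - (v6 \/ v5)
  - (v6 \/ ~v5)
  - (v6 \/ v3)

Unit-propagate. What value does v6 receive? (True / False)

True

Unit clause (v3) sets v3 = True.
In (v2 \/ ~v3), ~v3 is now false; v2 must hold, so v2 = True.
From (~v2 \/ ~v5) and v2 = True: v5 = False.
(v6 \/ v5) with v5 = False leaves only v6, so v6 = True.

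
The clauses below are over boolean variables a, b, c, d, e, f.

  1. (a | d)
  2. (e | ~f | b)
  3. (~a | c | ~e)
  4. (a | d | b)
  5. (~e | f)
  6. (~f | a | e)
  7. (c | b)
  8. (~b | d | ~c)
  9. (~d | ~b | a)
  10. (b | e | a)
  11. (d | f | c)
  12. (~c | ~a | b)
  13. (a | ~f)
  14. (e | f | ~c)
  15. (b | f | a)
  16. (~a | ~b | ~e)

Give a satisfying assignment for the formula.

Try a = True.
Branch on b: take b = True.
  then e is forced to False.
For the remaining variables, c = False, d = True, f = False works.
Check each clause:
  1. (d | a) — a is true.
  2. (e | b | ~f) — b is true.
  3. (~a | ~e | c) — ~e is true.
  4. (d | b | a) — a is true.
  5. (f | ~e) — ~e is true.
  6. (~f | e | a) — a is true.
  7. (b | c) — b is true.
  8. (d | ~c | ~b) — d is true.
  9. (~d | ~b | a) — a is true.
  10. (e | a | b) — a is true.
  11. (f | c | d) — d is true.
  12. (~c | ~a | b) — b is true.
  13. (~f | a) — a is true.
  14. (~c | e | f) — ~c is true.
  15. (f | a | b) — a is true.
  16. (~b | ~a | ~e) — ~e is true.

a = 1, b = 1, c = 0, d = 1, e = 0, f = 0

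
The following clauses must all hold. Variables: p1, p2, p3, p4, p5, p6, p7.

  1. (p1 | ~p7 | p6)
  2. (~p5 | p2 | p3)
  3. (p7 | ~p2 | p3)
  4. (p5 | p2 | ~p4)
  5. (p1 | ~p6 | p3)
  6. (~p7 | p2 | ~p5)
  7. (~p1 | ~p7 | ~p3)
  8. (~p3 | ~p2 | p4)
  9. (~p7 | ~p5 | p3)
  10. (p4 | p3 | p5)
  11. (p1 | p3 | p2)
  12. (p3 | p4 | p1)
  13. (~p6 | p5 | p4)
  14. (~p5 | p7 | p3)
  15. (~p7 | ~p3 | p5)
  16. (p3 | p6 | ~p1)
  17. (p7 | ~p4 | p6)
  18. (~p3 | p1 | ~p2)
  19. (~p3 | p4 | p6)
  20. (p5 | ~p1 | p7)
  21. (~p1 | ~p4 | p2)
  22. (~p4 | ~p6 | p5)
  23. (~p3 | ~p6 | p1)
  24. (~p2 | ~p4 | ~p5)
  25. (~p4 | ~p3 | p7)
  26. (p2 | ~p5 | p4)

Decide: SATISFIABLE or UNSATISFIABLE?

UNSATISFIABLE

p3 = True:
  p4 = True:
    propagation gives p7=True, p1=False, p6=True; an empty clause results — contradiction.
  p4 = False:
    propagation gives p2=False, p6=True, p5=True; an empty clause results — contradiction.
p3 = False:
  p5 = True:
    propagation gives p2=True, p7=True; an empty clause results — contradiction.
  p5 = False:
    propagation gives p4=True, p2=True, p7=True, p6=False; an empty clause results — contradiction.
Every branch closes, so no satisfying assignment exists.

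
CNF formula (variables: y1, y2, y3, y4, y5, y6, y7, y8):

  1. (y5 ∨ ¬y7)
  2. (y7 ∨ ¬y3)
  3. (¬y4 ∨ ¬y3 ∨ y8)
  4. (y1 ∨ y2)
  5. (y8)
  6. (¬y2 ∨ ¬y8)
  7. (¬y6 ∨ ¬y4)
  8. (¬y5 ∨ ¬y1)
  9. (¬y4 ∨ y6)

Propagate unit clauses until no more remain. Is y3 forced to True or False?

Unit clause (y8) sets y8 = True.
(¬y8 ∨ ¬y2) with y8 = True leaves only ¬y2, so y2 = False.
(y1 ∨ y2) with y2 = False leaves only y1, so y1 = True.
(¬y1 ∨ ¬y5): since y1 = True, the clause reduces to (¬y5). y5 = False.
From (¬y7 ∨ y5) and y5 = False: y7 = False.
(¬y3 ∨ y7) with y7 = False leaves only ¬y3, so y3 = False.

False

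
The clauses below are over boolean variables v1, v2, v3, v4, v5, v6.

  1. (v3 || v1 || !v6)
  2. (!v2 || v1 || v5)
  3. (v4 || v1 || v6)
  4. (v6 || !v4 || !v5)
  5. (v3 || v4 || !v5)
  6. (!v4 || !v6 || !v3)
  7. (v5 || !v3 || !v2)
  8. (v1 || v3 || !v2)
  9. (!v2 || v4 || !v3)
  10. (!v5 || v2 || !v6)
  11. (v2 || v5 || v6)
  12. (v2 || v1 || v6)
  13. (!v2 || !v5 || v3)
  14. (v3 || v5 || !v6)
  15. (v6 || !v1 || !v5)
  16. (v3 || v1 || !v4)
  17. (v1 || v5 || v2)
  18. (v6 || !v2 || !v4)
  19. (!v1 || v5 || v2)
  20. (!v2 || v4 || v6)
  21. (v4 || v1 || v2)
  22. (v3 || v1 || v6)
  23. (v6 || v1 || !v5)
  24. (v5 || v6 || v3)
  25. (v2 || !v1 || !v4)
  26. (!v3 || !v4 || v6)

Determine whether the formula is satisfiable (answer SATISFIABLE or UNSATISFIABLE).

UNSATISFIABLE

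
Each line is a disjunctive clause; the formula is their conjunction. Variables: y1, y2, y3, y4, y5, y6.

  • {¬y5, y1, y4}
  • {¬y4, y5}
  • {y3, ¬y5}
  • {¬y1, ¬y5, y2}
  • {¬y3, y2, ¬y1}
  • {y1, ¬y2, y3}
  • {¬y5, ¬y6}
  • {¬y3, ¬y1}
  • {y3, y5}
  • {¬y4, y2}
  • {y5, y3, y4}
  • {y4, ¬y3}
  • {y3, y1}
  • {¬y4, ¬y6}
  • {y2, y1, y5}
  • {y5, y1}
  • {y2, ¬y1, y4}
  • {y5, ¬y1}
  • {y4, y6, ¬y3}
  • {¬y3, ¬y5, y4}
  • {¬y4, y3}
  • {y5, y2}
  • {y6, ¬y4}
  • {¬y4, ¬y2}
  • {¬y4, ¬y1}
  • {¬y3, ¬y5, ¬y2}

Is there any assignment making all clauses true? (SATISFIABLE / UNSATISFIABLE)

UNSATISFIABLE

y4 = True:
  propagation gives y5=True, y3=True, y6=False; an empty clause results — contradiction.
y4 = False:
  propagation gives y3=False, y5=False; an empty clause results — contradiction.
Every branch closes, so no satisfying assignment exists.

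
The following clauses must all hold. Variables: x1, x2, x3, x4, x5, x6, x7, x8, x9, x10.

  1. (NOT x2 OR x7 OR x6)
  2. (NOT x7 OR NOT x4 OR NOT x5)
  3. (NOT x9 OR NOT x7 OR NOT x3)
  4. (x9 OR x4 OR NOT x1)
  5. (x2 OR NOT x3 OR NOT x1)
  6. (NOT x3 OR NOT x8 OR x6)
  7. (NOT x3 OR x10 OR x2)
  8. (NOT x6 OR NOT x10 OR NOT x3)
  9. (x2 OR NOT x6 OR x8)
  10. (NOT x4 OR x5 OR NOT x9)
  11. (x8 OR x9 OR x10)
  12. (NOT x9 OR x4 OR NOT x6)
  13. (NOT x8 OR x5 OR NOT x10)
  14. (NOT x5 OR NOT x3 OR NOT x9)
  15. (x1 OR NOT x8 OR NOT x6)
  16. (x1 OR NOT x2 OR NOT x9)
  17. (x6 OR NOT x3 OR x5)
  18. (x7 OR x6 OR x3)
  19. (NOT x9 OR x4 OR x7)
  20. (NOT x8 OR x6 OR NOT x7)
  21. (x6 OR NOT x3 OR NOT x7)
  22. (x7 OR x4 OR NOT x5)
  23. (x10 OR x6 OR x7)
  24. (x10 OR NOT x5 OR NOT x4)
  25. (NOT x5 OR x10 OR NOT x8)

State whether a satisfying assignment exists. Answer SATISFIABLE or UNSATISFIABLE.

Try x1 = True.
Try x2 = False.
  then x3 is forced to False.
Try x4 = True.
The remaining clauses are satisfied by x5 = False, x6 = True, x7 = True, x8 = True, x9 = False, x10 = False.
Every clause has at least one true literal under this assignment.
So x1=T, x2=F, x3=F, x4=T, x5=F, x6=T, x7=T, x8=T, x9=F, x10=F is a satisfying assignment.

SATISFIABLE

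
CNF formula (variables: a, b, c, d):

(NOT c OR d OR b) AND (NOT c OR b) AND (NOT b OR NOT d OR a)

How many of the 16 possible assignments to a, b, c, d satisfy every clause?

10

Split on b, then c.
  b=1, c=1: remaining (a,d) ∈ {(0,0); (1,0); (1,1)} — 3.
  b=1, c=0: remaining (a,d) ∈ {(0,0); (1,0); (1,1)} — 3.
  b=0, c=1: a clause becomes empty — 0.
  b=0, c=0: remaining (a,d) ∈ {(0,0); (0,1); (1,0); (1,1)} — 4.
Total: 3 + 3 + 0 + 4 = 10.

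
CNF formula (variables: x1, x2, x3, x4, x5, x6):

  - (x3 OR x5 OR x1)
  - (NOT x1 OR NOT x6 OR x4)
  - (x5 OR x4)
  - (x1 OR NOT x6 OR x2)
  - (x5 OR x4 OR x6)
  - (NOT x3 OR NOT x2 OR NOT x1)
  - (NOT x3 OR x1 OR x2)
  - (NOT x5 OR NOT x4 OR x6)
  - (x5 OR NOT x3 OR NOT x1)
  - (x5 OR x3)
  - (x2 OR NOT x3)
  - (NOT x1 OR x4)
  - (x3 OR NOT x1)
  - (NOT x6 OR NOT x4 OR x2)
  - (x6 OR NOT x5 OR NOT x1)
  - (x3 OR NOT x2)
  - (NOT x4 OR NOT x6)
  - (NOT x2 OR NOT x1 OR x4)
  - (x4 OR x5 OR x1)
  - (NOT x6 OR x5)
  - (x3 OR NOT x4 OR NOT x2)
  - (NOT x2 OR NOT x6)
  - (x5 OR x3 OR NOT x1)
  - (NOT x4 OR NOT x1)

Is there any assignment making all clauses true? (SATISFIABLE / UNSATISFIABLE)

Set x1 = False and propagate.
Set x2 = True and propagate.
  then x3 is forced to True.
  then x6 is forced to False.
For the remaining variables, x4 = False, x5 = True works.
So x1=F, x2=T, x3=T, x4=F, x5=T, x6=F is a satisfying assignment.

SATISFIABLE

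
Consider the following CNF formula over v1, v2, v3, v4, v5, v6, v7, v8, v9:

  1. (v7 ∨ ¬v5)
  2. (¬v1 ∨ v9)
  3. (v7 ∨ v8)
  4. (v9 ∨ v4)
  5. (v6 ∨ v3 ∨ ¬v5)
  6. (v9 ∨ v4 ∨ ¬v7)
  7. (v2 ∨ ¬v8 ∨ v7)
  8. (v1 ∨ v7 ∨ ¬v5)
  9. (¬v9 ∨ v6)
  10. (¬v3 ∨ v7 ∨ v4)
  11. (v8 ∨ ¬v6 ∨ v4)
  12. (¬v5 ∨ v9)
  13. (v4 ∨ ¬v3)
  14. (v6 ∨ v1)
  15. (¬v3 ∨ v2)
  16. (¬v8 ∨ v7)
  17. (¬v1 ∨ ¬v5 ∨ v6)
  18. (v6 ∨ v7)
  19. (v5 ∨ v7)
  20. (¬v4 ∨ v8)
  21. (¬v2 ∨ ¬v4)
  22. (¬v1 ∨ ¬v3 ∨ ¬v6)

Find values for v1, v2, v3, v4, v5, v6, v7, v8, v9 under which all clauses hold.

v1=T, v2=T, v3=F, v4=F, v5=T, v6=T, v7=T, v8=T, v9=T

Check each clause:
  1. (v7 ∨ ¬v5) — v7 is true.
  2. (v9 ∨ ¬v1) — v9 is true.
  3. (v8 ∨ v7) — v8 is true.
  4. (v9 ∨ v4) — v9 is true.
  5. (v3 ∨ ¬v5 ∨ v6) — v6 is true.
  6. (v4 ∨ ¬v7 ∨ v9) — v9 is true.
  7. (v7 ∨ ¬v8 ∨ v2) — v2 is true.
  8. (v1 ∨ v7 ∨ ¬v5) — v1 is true.
  9. (v6 ∨ ¬v9) — v6 is true.
  10. (v7 ∨ v4 ∨ ¬v3) — ¬v3 is true.
  11. (v4 ∨ ¬v6 ∨ v8) — v8 is true.
  12. (v9 ∨ ¬v5) — v9 is true.
  13. (¬v3 ∨ v4) — ¬v3 is true.
  14. (v1 ∨ v6) — v1 is true.
  15. (v2 ∨ ¬v3) — v2 is true.
  16. (v7 ∨ ¬v8) — v7 is true.
  17. (v6 ∨ ¬v5 ∨ ¬v1) — v6 is true.
  18. (v7 ∨ v6) — v6 is true.
  19. (v7 ∨ v5) — v5 is true.
  20. (¬v4 ∨ v8) — v8 is true.
  21. (¬v4 ∨ ¬v2) — ¬v4 is true.
  22. (¬v6 ∨ ¬v3 ∨ ¬v1) — ¬v3 is true.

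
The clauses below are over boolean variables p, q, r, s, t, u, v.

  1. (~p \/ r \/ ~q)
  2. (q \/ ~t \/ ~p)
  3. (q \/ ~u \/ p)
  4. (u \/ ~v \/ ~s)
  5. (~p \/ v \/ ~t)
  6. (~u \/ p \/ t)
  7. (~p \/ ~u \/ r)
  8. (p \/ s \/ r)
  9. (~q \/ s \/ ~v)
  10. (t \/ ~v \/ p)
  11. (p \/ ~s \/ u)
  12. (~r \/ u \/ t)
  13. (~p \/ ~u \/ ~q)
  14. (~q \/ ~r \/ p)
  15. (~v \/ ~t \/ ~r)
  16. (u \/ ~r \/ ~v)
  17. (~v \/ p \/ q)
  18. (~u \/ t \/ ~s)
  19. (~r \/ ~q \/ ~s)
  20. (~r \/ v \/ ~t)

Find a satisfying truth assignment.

p=1, q=0, r=0, s=1, t=0, u=0, v=0

Check each clause:
  1. (~p \/ r \/ ~q) — ~q is true.
  2. (q \/ ~p \/ ~t) — ~t is true.
  3. (p \/ q \/ ~u) — p is true.
  4. (~v \/ ~s \/ u) — ~v is true.
  5. (~t \/ v \/ ~p) — ~t is true.
  6. (p \/ t \/ ~u) — p is true.
  7. (r \/ ~u \/ ~p) — ~u is true.
  8. (r \/ s \/ p) — p is true.
  9. (~v \/ ~q \/ s) — ~v is true.
  10. (t \/ p \/ ~v) — p is true.
  11. (p \/ ~s \/ u) — p is true.
  12. (u \/ ~r \/ t) — ~r is true.
  13. (~p \/ ~u \/ ~q) — ~u is true.
  14. (~r \/ ~q \/ p) — p is true.
  15. (~t \/ ~r \/ ~v) — ~v is true.
  16. (~v \/ ~r \/ u) — ~v is true.
  17. (~v \/ q \/ p) — p is true.
  18. (t \/ ~u \/ ~s) — ~u is true.
  19. (~r \/ ~s \/ ~q) — ~r is true.
  20. (v \/ ~t \/ ~r) — ~t is true.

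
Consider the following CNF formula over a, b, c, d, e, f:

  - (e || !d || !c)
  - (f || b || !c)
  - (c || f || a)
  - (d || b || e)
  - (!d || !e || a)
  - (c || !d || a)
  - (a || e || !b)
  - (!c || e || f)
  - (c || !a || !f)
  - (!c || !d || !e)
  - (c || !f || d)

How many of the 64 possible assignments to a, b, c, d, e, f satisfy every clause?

14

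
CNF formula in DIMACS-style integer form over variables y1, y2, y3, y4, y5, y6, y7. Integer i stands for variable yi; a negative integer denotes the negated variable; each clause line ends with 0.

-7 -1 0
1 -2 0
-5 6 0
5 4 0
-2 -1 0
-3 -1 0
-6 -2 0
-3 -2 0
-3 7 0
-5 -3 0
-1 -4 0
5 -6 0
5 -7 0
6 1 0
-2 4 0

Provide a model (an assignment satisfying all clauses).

y1 = True  y2 = False  y3 = False  y4 = False  y5 = True  y6 = True  y7 = False

y2 occurs only negated in the remaining clauses — set y2 = False.
Pure literal: y3 appears only negated; assign y3 = False.
Set y1 = True and propagate.
  then y7 is forced to False.
  then y4 is forced to False.
  then y5 is forced to True.
  then y6 is forced to True.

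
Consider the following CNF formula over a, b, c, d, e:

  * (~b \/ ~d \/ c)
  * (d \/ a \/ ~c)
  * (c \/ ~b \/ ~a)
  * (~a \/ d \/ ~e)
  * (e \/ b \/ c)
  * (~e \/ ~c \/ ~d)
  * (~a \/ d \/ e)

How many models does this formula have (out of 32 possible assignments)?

9

Split on c, then d.
  c=T, d=T: remaining (a,b,e) ∈ {(F,F,F); (F,T,F); (T,F,F); (T,T,F)} — 4.
  c=T, d=F: a clause becomes empty — 0.
  c=F, d=T: remaining (a,b,e) ∈ {(F,F,T); (T,F,T)} — 2.
  c=F, d=F: remaining (a,b,e) ∈ {(F,F,T); (F,T,F); (F,T,T)} — 3.
Total: 4 + 0 + 2 + 3 = 9.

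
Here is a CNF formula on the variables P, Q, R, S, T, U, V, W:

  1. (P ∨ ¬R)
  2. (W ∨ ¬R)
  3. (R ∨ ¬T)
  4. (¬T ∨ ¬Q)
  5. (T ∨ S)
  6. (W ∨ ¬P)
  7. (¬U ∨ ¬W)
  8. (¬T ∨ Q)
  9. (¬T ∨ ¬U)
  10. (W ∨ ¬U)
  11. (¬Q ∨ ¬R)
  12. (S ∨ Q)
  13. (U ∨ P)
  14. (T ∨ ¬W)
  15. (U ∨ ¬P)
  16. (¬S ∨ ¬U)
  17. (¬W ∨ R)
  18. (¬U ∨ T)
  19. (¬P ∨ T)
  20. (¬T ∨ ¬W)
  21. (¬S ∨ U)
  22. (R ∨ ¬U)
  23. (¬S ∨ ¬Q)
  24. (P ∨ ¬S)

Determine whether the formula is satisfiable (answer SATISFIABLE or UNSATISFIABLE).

UNSATISFIABLE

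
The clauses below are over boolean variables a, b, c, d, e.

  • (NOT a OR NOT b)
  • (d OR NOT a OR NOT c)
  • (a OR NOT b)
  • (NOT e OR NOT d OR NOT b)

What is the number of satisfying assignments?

14

Split on a, then b.
  a=T, b=T: a clause becomes empty — 0.
  a=T, b=F: e free; 3 ways for (c,d) × 2^1 = 6.
  a=F, b=T: a clause becomes empty — 0.
  a=F, b=F: c, d, e free → 2^3 = 8.
Total: 0 + 6 + 0 + 8 = 14.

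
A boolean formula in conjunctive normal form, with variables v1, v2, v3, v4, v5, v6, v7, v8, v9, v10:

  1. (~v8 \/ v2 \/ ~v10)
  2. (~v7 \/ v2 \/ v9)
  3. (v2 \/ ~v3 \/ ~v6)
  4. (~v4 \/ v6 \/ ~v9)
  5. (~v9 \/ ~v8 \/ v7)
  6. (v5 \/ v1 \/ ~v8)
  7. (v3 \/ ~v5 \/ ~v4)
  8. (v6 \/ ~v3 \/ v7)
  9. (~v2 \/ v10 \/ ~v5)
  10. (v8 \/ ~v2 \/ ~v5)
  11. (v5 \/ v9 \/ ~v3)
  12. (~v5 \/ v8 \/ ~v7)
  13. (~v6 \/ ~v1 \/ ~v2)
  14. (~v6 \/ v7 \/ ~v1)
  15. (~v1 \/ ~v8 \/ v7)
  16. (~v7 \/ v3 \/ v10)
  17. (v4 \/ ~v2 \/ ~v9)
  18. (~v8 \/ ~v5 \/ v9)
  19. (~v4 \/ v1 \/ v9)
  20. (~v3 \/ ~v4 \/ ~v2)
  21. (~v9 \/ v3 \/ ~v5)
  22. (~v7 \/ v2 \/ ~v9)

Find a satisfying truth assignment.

v1=1  v2=0  v3=0  v4=0  v5=0  v6=0  v7=0  v8=0  v9=1  v10=0

Set v1 = True and propagate.
Set v2 = False and propagate.
For the remaining variables, v3 = False, v4 = False, v5 = False, v6 = False, v7 = False, v8 = False, v9 = True, v10 = False works.
Every clause has at least one true literal under this assignment.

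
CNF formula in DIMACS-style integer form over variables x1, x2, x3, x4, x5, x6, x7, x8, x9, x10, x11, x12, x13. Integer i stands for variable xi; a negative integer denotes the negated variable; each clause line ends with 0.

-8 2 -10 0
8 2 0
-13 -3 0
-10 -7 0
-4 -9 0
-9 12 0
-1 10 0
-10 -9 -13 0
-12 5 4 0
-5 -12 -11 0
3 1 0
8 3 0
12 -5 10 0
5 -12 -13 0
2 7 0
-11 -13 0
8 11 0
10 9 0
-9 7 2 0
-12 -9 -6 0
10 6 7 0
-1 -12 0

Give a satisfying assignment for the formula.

Pure literal: x2 appears only positively; assign x2 = True.
Pure literal: x13 appears only negated; assign x13 = False.
Set x1 = False and propagate.
  then x3 is forced to True.
The remaining clauses are satisfied by x4 = True, x5 = False, x6 = True, x7 = False, x8 = True, x9 = False, x10 = True, x11 = True, x12 = False.
Check each clause:
  1. {¬x8, x2, ¬x10} — x2 is true.
  2. {x8, x2} — x8 is true.
  3. {¬x3, ¬x13} — ¬x13 is true.
  4. {¬x10, ¬x7} — ¬x7 is true.
  5. {¬x9, ¬x4} — ¬x9 is true.
  6. {¬x9, x12} — ¬x9 is true.
  7. {x10, ¬x1} — x10 is true.
  8. {¬x13, ¬x10, ¬x9} — ¬x13 is true.
  9. {x5, ¬x12, x4} — ¬x12 is true.
  10. {¬x5, ¬x11, ¬x12} — ¬x5 is true.
  11. {x1, x3} — x3 is true.
  12. {x8, x3} — x8 is true.
  13. {x12, ¬x5, x10} — x10 is true.
  14. {x5, ¬x12, ¬x13} — ¬x13 is true.
  15. {x2, x7} — x2 is true.
  16. {¬x11, ¬x13} — ¬x13 is true.
  17. {x8, x11} — x8 is true.
  18. {x10, x9} — x10 is true.
  19. {x7, x2, ¬x9} — x2 is true.
  20. {¬x6, ¬x9, ¬x12} — ¬x12 is true.
  21. {x6, x7, x10} — x10 is true.
  22. {¬x1, ¬x12} — ¬x12 is true.

x1 = F, x2 = T, x3 = T, x4 = T, x5 = F, x6 = T, x7 = F, x8 = T, x9 = F, x10 = T, x11 = T, x12 = F, x13 = F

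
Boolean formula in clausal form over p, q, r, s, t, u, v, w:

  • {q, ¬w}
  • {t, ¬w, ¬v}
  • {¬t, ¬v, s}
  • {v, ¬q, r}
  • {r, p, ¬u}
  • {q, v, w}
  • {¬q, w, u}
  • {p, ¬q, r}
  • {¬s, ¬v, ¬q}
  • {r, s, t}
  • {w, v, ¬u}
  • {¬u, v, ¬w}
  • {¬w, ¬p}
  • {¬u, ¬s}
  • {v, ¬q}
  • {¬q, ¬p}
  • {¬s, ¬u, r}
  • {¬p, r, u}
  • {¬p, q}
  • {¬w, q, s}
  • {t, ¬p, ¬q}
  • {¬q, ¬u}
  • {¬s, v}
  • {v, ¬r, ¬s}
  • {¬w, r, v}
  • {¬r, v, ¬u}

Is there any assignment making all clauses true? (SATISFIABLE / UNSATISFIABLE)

Branch on p: take p = False.
Set q = False and propagate.
  then w is forced to False.
  then v is forced to True.
Set r = False and propagate.
  then u is forced to False.
The remaining clauses are satisfied by s = True, t = True.
So p=False  q=False  r=False  s=True  t=True  u=False  v=True  w=False is a satisfying assignment.

SATISFIABLE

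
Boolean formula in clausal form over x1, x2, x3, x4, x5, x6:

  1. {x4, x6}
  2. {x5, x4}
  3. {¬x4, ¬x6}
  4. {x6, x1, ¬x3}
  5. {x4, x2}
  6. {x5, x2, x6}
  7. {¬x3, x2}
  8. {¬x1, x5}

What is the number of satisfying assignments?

10

Split on x4, then x6.
  x4=T, x6=T: a clause becomes empty — 0.
  x4=T, x6=F: 6 of the 16 assignments to (x1,x2,x3,x5) work.
  x4=F, x6=T: remaining (x1,x2,x3,x5) ∈ {(F,T,F,T); (F,T,T,T); (T,T,F,T); (T,T,T,T)} — 4.
  x4=F, x6=F: a clause becomes empty — 0.
Total: 0 + 6 + 4 + 0 = 10.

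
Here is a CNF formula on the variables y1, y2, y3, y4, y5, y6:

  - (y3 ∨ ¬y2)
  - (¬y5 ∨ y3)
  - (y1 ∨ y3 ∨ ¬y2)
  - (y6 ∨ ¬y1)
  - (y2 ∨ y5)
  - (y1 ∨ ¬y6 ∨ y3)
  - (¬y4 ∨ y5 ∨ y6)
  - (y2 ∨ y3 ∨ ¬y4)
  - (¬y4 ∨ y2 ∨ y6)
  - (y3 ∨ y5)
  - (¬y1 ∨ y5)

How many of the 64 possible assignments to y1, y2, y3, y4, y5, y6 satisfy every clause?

14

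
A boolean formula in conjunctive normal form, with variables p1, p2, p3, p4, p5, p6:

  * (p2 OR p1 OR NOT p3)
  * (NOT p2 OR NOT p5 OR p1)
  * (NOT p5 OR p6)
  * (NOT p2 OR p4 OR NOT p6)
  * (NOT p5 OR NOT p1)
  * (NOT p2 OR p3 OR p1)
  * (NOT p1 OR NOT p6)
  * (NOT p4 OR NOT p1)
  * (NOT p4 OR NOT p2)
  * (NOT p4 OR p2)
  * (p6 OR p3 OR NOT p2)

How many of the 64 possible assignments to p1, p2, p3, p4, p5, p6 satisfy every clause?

7

Split on p2, then p1.
  p2=1, p1=1: remaining (p3,p4,p5,p6) ∈ {(1,0,0,0)} — 1.
  p2=1, p1=0: remaining (p3,p4,p5,p6) ∈ {(1,0,0,0)} — 1.
  p2=0, p1=1: remaining (p3,p4,p5,p6) ∈ {(0,0,0,0); (1,0,0,0)} — 2.
  p2=0, p1=0: remaining (p3,p4,p5,p6) ∈ {(0,0,0,0); (0,0,0,1); (0,0,1,1)} — 3.
Total: 1 + 1 + 2 + 3 = 7.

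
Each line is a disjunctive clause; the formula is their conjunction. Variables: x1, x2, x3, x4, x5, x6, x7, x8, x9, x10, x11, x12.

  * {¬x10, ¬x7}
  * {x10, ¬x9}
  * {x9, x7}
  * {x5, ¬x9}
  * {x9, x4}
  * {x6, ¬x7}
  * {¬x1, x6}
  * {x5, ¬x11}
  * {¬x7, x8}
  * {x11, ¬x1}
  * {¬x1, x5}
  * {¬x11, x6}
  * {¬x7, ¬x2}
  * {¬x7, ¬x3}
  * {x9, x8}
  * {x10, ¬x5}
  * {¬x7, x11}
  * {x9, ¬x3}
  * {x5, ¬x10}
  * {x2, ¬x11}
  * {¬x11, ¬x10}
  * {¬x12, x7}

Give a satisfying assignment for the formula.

x1=F, x2=T, x3=F, x4=F, x5=T, x6=T, x7=F, x8=T, x9=T, x10=T, x11=F, x12=F

Check each clause:
  1. {¬x7, ¬x10} — ¬x7 is true.
  2. {¬x9, x10} — x10 is true.
  3. {x7, x9} — x9 is true.
  4. {¬x9, x5} — x5 is true.
  5. {x9, x4} — x9 is true.
  6. {x6, ¬x7} — ¬x7 is true.
  7. {x6, ¬x1} — x6 is true.
  8. {x5, ¬x11} — ¬x11 is true.
  9. {¬x7, x8} — x8 is true.
  10. {¬x1, x11} — ¬x1 is true.
  11. {x5, ¬x1} — x5 is true.
  12. {x6, ¬x11} — ¬x11 is true.
  13. {¬x2, ¬x7} — ¬x7 is true.
  14. {¬x7, ¬x3} — ¬x7 is true.
  15. {x8, x9} — x8 is true.
  16. {¬x5, x10} — x10 is true.
  17. {x11, ¬x7} — ¬x7 is true.
  18. {¬x3, x9} — x9 is true.
  19. {x5, ¬x10} — x5 is true.
  20. {x2, ¬x11} — x2 is true.
  21. {¬x10, ¬x11} — ¬x11 is true.
  22. {¬x12, x7} — ¬x12 is true.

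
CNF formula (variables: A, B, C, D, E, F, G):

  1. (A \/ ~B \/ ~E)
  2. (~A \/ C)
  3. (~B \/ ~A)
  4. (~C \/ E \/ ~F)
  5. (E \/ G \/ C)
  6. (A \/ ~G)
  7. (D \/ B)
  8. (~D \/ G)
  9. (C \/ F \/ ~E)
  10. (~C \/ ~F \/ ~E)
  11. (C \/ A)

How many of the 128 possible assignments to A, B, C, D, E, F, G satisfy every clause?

3

Satisfying assignments:
  A=F B=T C=T D=F E=F F=F G=F
  A=T B=F C=T D=T E=F F=F G=T
  A=T B=F C=T D=T E=T F=F G=T
That's 3 in total.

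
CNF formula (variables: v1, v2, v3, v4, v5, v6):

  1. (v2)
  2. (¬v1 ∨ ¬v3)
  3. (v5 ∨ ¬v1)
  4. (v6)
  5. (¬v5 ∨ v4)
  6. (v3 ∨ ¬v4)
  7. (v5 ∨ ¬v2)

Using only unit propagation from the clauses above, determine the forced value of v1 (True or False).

(v2) stands alone — v2 = True.
Unit clause (v6) sets v6 = True.
In (v5 ∨ ¬v2), ¬v2 is now false; v5 must hold, so v5 = True.
In (¬v5 ∨ v4), ¬v5 is now false; v4 must hold, so v4 = True.
(¬v4 ∨ v3): since v4 = True, the clause reduces to (v3). v3 = True.
In (¬v3 ∨ ¬v1), ¬v3 is now false; ¬v1 must hold, so v1 = False.

False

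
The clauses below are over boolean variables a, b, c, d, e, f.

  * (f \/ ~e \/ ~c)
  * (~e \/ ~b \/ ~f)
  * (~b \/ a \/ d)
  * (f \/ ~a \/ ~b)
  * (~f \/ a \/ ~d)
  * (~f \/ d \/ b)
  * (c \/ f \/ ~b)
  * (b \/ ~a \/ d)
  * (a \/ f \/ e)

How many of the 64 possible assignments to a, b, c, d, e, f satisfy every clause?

Split on f, then b.
  f=1, b=1: remaining (a,c,d,e) ∈ {(1,0,0,0); (1,0,1,0); (1,1,0,0); (1,1,1,0)} — 4.
  f=1, b=0: remaining (a,c,d,e) ∈ {(1,0,1,0); (1,0,1,1); (1,1,1,0); (1,1,1,1)} — 4.
  f=0, b=1: a clause becomes empty — 0.
  f=0, b=0: 5 of the 16 assignments to (a,c,d,e) work.
Total: 4 + 4 + 0 + 5 = 13.

13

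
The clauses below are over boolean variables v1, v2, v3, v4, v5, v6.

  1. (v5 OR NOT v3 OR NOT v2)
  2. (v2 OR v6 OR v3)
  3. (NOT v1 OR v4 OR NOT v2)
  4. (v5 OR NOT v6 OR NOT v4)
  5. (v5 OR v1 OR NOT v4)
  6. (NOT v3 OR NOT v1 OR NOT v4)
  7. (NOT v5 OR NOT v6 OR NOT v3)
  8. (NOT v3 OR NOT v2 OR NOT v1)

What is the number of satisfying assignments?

Split on v3, then v1.
  v3=1, v1=1: remaining (v2,v4,v5,v6) ∈ {(0,0,0,0); (0,0,0,1); (0,0,1,0)} — 3.
  v3=1, v1=0: 6 of the 16 assignments to (v2,v4,v5,v6) work.
  v3=0, v1=1: 6 of the 16 assignments to (v2,v4,v5,v6) work.
  v3=0, v1=0: 9 of the 16 assignments to (v2,v4,v5,v6) work.
Total: 3 + 6 + 6 + 9 = 24.

24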